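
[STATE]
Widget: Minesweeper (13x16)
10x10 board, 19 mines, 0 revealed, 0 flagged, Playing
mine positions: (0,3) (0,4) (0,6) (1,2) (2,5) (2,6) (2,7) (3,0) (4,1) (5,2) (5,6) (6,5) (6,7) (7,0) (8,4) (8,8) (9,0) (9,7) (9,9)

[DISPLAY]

■■■■■■■■■■   
■■■■■■■■■■   
■■■■■■■■■■   
■■■■■■■■■■   
■■■■■■■■■■   
■■■■■■■■■■   
■■■■■■■■■■   
■■■■■■■■■■   
■■■■■■■■■■   
■■■■■■■■■■   
             
             
             
             
             
             


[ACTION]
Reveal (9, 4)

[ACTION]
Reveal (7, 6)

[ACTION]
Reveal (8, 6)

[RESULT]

■■■■■■■■■■   
■■■■■■■■■■   
■■■■■■■■■■   
■■■■■■■■■■   
■■■■■■■■■■   
■■■■■■■■■■   
■■■■■■■■■■   
■■■■■■2■■■   
■■■■■■1■■■   
■■■■1■■■■■   
             
             
             
             
             
             


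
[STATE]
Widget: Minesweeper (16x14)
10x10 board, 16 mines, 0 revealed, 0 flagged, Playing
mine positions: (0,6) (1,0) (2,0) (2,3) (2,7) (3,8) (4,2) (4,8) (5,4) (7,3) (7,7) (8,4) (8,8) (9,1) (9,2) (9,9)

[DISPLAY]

■■■■■■■■■■      
■■■■■■■■■■      
■■■■■■■■■■      
■■■■■■■■■■      
■■■■■■■■■■      
■■■■■■■■■■      
■■■■■■■■■■      
■■■■■■■■■■      
■■■■■■■■■■      
■■■■■■■■■■      
                
                
                
                


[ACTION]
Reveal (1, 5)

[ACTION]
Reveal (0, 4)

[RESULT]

■1   1■■■■      
■21111■■■■      
■■■■■■■■■■      
■■■■■■■■■■      
■■■■■■■■■■      
■■■■■■■■■■      
■■■■■■■■■■      
■■■■■■■■■■      
■■■■■■■■■■      
■■■■■■■■■■      
                
                
                
                


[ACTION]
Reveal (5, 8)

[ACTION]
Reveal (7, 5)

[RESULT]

■1   1■■■■      
■21111■■■■      
■■■■■■■■■■      
■■■■■■■■■■      
■■■■■■■■■■      
■■■■■■■■1■      
■■■■■■■■■■      
■■■■■1■■■■      
■■■■■■■■■■      
■■■■■■■■■■      
                
                
                
                


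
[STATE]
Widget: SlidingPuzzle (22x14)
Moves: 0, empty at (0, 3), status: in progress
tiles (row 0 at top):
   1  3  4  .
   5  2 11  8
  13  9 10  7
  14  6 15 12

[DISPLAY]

┌────┬────┬────┬────┐ 
│  1 │  3 │  4 │    │ 
├────┼────┼────┼────┤ 
│  5 │  2 │ 11 │  8 │ 
├────┼────┼────┼────┤ 
│ 13 │  9 │ 10 │  7 │ 
├────┼────┼────┼────┤ 
│ 14 │  6 │ 15 │ 12 │ 
└────┴────┴────┴────┘ 
Moves: 0              
                      
                      
                      
                      


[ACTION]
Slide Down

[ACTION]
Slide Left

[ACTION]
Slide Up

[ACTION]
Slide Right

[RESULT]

┌────┬────┬────┬────┐ 
│  1 │  3 │  4 │  8 │ 
├────┼────┼────┼────┤ 
│  5 │  2 │    │ 11 │ 
├────┼────┼────┼────┤ 
│ 13 │  9 │ 10 │  7 │ 
├────┼────┼────┼────┤ 
│ 14 │  6 │ 15 │ 12 │ 
└────┴────┴────┴────┘ 
Moves: 2              
                      
                      
                      
                      


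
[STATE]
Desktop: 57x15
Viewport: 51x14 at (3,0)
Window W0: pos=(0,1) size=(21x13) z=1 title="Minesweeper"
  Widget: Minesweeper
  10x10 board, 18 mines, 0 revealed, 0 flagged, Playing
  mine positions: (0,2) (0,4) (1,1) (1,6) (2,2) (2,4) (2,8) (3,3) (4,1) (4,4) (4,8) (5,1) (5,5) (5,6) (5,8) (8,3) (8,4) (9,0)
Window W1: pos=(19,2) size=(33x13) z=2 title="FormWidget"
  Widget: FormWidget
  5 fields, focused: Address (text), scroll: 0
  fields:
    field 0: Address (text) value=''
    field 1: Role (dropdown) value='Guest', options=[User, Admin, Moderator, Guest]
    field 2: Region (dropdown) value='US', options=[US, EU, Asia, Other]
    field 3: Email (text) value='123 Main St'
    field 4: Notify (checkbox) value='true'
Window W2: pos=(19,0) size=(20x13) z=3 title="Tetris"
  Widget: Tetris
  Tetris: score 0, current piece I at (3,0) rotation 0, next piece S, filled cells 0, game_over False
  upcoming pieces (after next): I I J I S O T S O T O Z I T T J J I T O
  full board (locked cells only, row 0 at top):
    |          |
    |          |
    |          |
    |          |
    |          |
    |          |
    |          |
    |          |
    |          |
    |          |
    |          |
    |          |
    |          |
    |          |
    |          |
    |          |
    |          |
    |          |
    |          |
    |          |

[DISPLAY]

                ┏━━━━━━━━━━━━━━━━━━┓               
━━━━━━━━━━━━━━━━┃ Tetris           ┃               
inesweeper      ┠──────────────────┨━━━━━━━━━━━━┓  
────────────────┃                  ┃            ┃  
■■■■■■■■        ┃                  ┃────────────┨  
■■■■■■■■        ┃                  ┃           ]┃  
■■■■■■■■        ┃                  ┃t         ▼]┃  
■■■■■■■■        ┃                  ┃          ▼]┃  
■■■■■■■■        ┃                  ┃Main St    ]┃  
■■■■■■■■        ┃                  ┃            ┃  
■■■■■■■■        ┃                  ┃            ┃  
■■■■■■■■        ┃                  ┃            ┃  
■■■■■■■■        ┗━━━━━━━━━━━━━━━━━━┛            ┃  
━━━━━━━━━━━━━━━━┃                               ┃  


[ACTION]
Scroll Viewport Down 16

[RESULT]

━━━━━━━━━━━━━━━━┃ Tetris           ┃               
inesweeper      ┠──────────────────┨━━━━━━━━━━━━┓  
────────────────┃                  ┃            ┃  
■■■■■■■■        ┃                  ┃────────────┨  
■■■■■■■■        ┃                  ┃           ]┃  
■■■■■■■■        ┃                  ┃t         ▼]┃  
■■■■■■■■        ┃                  ┃          ▼]┃  
■■■■■■■■        ┃                  ┃Main St    ]┃  
■■■■■■■■        ┃                  ┃            ┃  
■■■■■■■■        ┃                  ┃            ┃  
■■■■■■■■        ┃                  ┃            ┃  
■■■■■■■■        ┗━━━━━━━━━━━━━━━━━━┛            ┃  
━━━━━━━━━━━━━━━━┃                               ┃  
                ┗━━━━━━━━━━━━━━━━━━━━━━━━━━━━━━━┛  


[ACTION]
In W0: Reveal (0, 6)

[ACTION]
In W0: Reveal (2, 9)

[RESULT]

━━━━━━━━━━━━━━━━┃ Tetris           ┃               
inesweeper      ┠──────────────────┨━━━━━━━━━━━━┓  
────────────────┃                  ┃            ┃  
■■■■1■■■        ┃                  ┃────────────┨  
■■■■■■■■        ┃                  ┃           ]┃  
■■■■■■■1        ┃                  ┃t         ▼]┃  
■■■■■■■■        ┃                  ┃          ▼]┃  
■■■■■■■■        ┃                  ┃Main St    ]┃  
■■■■■■■■        ┃                  ┃            ┃  
■■■■■■■■        ┃                  ┃            ┃  
■■■■■■■■        ┃                  ┃            ┃  
■■■■■■■■        ┗━━━━━━━━━━━━━━━━━━┛            ┃  
━━━━━━━━━━━━━━━━┃                               ┃  
                ┗━━━━━━━━━━━━━━━━━━━━━━━━━━━━━━━┛  


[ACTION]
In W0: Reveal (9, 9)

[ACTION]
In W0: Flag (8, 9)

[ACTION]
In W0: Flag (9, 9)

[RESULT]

━━━━━━━━━━━━━━━━┃ Tetris           ┃               
inesweeper      ┠──────────────────┨━━━━━━━━━━━━┓  
────────────────┃                  ┃            ┃  
■■■■1■■■        ┃                  ┃────────────┨  
■■■■■■■■        ┃                  ┃           ]┃  
■■■■■■■1        ┃                  ┃t         ▼]┃  
■■■■■■■■        ┃                  ┃          ▼]┃  
■■■■■■■■        ┃                  ┃Main St    ]┃  
■■■■■■■■        ┃                  ┃            ┃  
■■■22211        ┃                  ┃            ┃  
■■■1            ┃                  ┃            ┃  
■■■1            ┗━━━━━━━━━━━━━━━━━━┛            ┃  
━━━━━━━━━━━━━━━━┃                               ┃  
                ┗━━━━━━━━━━━━━━━━━━━━━━━━━━━━━━━┛  


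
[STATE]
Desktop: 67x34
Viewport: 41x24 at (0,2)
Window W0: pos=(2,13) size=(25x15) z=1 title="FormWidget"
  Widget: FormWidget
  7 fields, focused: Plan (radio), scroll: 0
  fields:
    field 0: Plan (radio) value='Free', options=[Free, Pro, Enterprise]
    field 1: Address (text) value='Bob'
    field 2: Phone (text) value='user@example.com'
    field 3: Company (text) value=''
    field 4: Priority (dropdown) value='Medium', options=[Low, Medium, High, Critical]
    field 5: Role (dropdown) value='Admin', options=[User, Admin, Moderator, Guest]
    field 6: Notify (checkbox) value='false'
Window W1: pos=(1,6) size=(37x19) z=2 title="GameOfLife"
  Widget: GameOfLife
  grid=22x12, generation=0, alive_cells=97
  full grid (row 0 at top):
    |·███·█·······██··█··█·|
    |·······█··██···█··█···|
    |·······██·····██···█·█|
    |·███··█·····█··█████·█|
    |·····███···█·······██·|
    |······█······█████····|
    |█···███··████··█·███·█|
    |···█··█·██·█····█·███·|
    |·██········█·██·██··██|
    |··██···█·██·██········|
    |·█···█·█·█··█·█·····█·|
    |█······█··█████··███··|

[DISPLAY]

                                         
                                         
                                         
                                         
 ┏━━━━━━━━━━━━━━━━━━━━━━━━━━━━━━━━━━━┓   
 ┃ GameOfLife                        ┃   
 ┠───────────────────────────────────┨   
 ┃Gen: 0                             ┃   
 ┃·███·█·······██··█··█·             ┃   
 ┃·······█··██···█··█···             ┃   
 ┃·······██·····██···█·█             ┃   
 ┃·███··█·····█··█████·█             ┃   
 ┃·····███···█·······██·             ┃   
 ┃······█······█████····             ┃   
 ┃█···███··████··█·███·█             ┃   
 ┃···█··█·██·█····█·███·             ┃   
 ┃·██········█·██·██··██             ┃   
 ┃··██···█·██·██········             ┃   
 ┃·█···█·█·█··█·█·····█·             ┃   
 ┃█······█··█████··███··             ┃   
 ┃                                   ┃   
 ┃                                   ┃   
 ┗━━━━━━━━━━━━━━━━━━━━━━━━━━━━━━━━━━━┛   
  ┃                       ┃              


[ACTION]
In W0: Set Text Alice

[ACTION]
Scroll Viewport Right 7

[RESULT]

                                         
                                         
                                         
                                         
━━━━━━━━━━━━━━━━━━━━━━━━━━━━━━┓          
OfLife                        ┃          
──────────────────────────────┨          
0                             ┃          
█·······██··█··█·             ┃          
··█··██···█··█···             ┃          
··██·····██···█·█             ┃          
·█·····█··█████·█             ┃          
███···█·······██·             ┃          
·█······█████····             ┃          
██··████··█·███·█             ┃          
·█·██·█····█·███·             ┃          
······█·██·██··██             ┃          
··█·██·██········             ┃          
█·█·█··█·█·····█·             ┃          
··█··█████··███··             ┃          
                              ┃          
                              ┃          
━━━━━━━━━━━━━━━━━━━━━━━━━━━━━━┛          
                   ┃                     


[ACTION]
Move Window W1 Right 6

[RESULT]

                                         
                                         
                                         
                                         
┏━━━━━━━━━━━━━━━━━━━━━━━━━━━━━━━━━━━┓    
┃ GameOfLife                        ┃    
┠───────────────────────────────────┨    
┃Gen: 0                             ┃    
┃·███·█·······██··█··█·             ┃    
┃·······█··██···█··█···             ┃    
┃·······██·····██···█·█             ┃    
┃·███··█·····█··█████·█             ┃    
┃·····███···█·······██·             ┃    
┃······█······█████····             ┃    
┃█···███··████··█·███·█             ┃    
┃···█··█·██·█····█·███·             ┃    
┃·██········█·██·██··██             ┃    
┃··██···█·██·██········             ┃    
┃·█···█·█·█··█·█·····█·             ┃    
┃█······█··█████··███··             ┃    
┃                                   ┃    
┃                                   ┃    
┗━━━━━━━━━━━━━━━━━━━━━━━━━━━━━━━━━━━┛    
                   ┃                     


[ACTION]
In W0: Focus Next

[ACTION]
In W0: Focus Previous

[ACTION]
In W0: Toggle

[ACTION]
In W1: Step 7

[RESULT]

                                         
                                         
                                         
                                         
┏━━━━━━━━━━━━━━━━━━━━━━━━━━━━━━━━━━━┓    
┃ GameOfLife                        ┃    
┠───────────────────────────────────┨    
┃Gen: 7                             ┃    
┃·····███···██·█··█····             ┃    
┃██··█·█··██····█·█·█··             ┃    
┃██·█······█·███·█··█··             ┃    
┃····███····███···█·█··             ┃    
┃······█·█·············             ┃    
┃········█·····█·██····             ┃    
┃·██······█·█·██·███···             ┃    
┃█·█······█····█··█·███             ┃    
┃█············█······██             ┃    
┃··········██··········             ┃    
┃██·····███············             ┃    
┃·······█··············             ┃    
┃                                   ┃    
┃                                   ┃    
┗━━━━━━━━━━━━━━━━━━━━━━━━━━━━━━━━━━━┛    
                   ┃                     


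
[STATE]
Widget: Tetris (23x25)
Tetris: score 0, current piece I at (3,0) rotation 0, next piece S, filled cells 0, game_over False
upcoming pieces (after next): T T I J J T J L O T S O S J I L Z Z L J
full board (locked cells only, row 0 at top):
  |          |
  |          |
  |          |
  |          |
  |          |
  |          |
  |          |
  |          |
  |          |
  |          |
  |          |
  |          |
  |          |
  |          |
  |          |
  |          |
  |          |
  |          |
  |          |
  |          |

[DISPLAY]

   ████   │Next:       
          │ ░░         
          │░░          
          │            
          │            
          │            
          │Score:      
          │0           
          │            
          │            
          │            
          │            
          │            
          │            
          │            
          │            
          │            
          │            
          │            
          │            
          │            
          │            
          │            
          │            
          │            


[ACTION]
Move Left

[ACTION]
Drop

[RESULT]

          │Next:       
  ████    │ ░░         
          │░░          
          │            
          │            
          │            
          │Score:      
          │0           
          │            
          │            
          │            
          │            
          │            
          │            
          │            
          │            
          │            
          │            
          │            
          │            
          │            
          │            
          │            
          │            
          │            


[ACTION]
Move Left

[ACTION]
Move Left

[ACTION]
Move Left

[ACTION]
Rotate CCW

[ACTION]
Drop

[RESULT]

          │Next:       
          │ ░░         
█         │░░          
█         │            
█         │            
█         │            
          │Score:      
          │0           
          │            
          │            
          │            
          │            
          │            
          │            
          │            
          │            
          │            
          │            
          │            
          │            
          │            
          │            
          │            
          │            
          │            


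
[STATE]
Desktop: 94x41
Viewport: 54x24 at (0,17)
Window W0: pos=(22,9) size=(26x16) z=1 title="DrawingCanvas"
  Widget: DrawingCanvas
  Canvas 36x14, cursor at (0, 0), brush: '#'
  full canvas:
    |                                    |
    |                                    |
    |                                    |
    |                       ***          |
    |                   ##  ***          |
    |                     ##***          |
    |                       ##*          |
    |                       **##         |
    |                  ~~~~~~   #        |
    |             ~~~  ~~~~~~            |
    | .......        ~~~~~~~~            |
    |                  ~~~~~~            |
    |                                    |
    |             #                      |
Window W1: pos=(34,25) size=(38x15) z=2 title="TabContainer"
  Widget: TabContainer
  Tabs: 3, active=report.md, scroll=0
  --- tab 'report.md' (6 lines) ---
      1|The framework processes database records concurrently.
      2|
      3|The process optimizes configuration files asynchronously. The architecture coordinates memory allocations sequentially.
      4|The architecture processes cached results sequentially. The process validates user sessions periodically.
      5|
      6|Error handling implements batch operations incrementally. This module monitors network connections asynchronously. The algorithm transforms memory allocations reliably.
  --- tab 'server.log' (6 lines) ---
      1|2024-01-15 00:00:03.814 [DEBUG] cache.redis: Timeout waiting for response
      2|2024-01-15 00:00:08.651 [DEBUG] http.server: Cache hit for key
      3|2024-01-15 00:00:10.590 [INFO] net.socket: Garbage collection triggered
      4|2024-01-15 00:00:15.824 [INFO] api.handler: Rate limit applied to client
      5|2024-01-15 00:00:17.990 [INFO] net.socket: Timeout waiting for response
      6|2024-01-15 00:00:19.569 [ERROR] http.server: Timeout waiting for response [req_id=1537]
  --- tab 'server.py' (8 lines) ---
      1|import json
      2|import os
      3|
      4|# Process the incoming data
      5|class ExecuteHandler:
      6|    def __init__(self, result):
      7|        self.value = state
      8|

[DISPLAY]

                      ┃                     ##*┃      
                      ┃                       #┃      
                      ┃                       *┃      
                      ┃                  ~~~~~~┃      
                      ┃             ~~~  ~~~~~~┃      
                      ┃ .......        ~~~~~~~~┃      
                      ┃                  ~~~~~~┃      
                      ┗━━━━━━━━━━━━━━━━━━━━━━━━┛      
                                  ┏━━━━━━━━━━━━━━━━━━━
                                  ┃ TabContainer      
                                  ┠───────────────────
                                  ┃[report.md]│ server
                                  ┃───────────────────
                                  ┃The framework proce
                                  ┃                   
                                  ┃The process optimiz
                                  ┃The architecture pr
                                  ┃                   
                                  ┃Error handling impl
                                  ┃                   
                                  ┃                   
                                  ┃                   
                                  ┗━━━━━━━━━━━━━━━━━━━
                                                      


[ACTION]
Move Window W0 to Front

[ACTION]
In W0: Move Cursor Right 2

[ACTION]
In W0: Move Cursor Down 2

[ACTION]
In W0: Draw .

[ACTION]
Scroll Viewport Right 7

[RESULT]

               ┃                     ##*┃             
               ┃                       #┃             
               ┃                       *┃             
               ┃                  ~~~~~~┃             
               ┃             ~~~  ~~~~~~┃             
               ┃ .......        ~~~~~~~~┃             
               ┃                  ~~~~~~┃             
               ┗━━━━━━━━━━━━━━━━━━━━━━━━┛             
                           ┏━━━━━━━━━━━━━━━━━━━━━━━━━━
                           ┃ TabContainer             
                           ┠──────────────────────────
                           ┃[report.md]│ server.log │ 
                           ┃──────────────────────────
                           ┃The framework processes da
                           ┃                          
                           ┃The process optimizes conf
                           ┃The architecture processes
                           ┃                          
                           ┃Error handling implements 
                           ┃                          
                           ┃                          
                           ┃                          
                           ┗━━━━━━━━━━━━━━━━━━━━━━━━━━
                                                      


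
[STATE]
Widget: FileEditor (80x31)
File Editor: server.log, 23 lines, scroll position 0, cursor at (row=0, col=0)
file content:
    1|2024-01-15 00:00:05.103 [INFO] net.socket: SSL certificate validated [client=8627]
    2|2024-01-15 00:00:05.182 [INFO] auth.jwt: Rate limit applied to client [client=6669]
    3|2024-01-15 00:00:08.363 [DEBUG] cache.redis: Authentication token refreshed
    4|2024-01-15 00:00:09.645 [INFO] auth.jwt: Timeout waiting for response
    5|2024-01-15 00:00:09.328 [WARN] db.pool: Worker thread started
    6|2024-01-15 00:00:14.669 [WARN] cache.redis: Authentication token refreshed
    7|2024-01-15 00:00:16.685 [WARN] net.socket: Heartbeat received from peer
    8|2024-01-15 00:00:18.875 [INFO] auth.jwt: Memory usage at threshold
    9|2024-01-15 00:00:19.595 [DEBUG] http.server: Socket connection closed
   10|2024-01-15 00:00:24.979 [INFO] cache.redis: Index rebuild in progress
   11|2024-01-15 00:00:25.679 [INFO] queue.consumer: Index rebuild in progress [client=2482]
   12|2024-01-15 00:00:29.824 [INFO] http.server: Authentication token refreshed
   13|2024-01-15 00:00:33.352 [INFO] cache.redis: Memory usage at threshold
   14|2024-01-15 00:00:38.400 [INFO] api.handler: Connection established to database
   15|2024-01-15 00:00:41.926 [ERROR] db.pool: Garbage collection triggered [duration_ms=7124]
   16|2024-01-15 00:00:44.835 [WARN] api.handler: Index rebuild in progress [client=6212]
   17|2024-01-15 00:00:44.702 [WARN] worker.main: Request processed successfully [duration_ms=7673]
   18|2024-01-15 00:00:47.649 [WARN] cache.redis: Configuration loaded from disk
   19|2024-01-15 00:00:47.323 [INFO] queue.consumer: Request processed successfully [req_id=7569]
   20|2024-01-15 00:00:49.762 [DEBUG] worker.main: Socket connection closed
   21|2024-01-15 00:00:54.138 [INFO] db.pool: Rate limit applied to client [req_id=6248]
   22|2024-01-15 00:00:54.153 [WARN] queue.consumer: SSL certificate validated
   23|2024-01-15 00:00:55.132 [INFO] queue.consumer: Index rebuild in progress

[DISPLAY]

█024-01-15 00:00:05.103 [INFO] net.socket: SSL certificate validated [client=86▲
2024-01-15 00:00:05.182 [INFO] auth.jwt: Rate limit applied to client [client=6█
2024-01-15 00:00:08.363 [DEBUG] cache.redis: Authentication token refreshed    ░
2024-01-15 00:00:09.645 [INFO] auth.jwt: Timeout waiting for response          ░
2024-01-15 00:00:09.328 [WARN] db.pool: Worker thread started                  ░
2024-01-15 00:00:14.669 [WARN] cache.redis: Authentication token refreshed     ░
2024-01-15 00:00:16.685 [WARN] net.socket: Heartbeat received from peer        ░
2024-01-15 00:00:18.875 [INFO] auth.jwt: Memory usage at threshold             ░
2024-01-15 00:00:19.595 [DEBUG] http.server: Socket connection closed          ░
2024-01-15 00:00:24.979 [INFO] cache.redis: Index rebuild in progress          ░
2024-01-15 00:00:25.679 [INFO] queue.consumer: Index rebuild in progress [clien░
2024-01-15 00:00:29.824 [INFO] http.server: Authentication token refreshed     ░
2024-01-15 00:00:33.352 [INFO] cache.redis: Memory usage at threshold          ░
2024-01-15 00:00:38.400 [INFO] api.handler: Connection established to database ░
2024-01-15 00:00:41.926 [ERROR] db.pool: Garbage collection triggered [duration░
2024-01-15 00:00:44.835 [WARN] api.handler: Index rebuild in progress [client=6░
2024-01-15 00:00:44.702 [WARN] worker.main: Request processed successfully [dur░
2024-01-15 00:00:47.649 [WARN] cache.redis: Configuration loaded from disk     ░
2024-01-15 00:00:47.323 [INFO] queue.consumer: Request processed successfully [░
2024-01-15 00:00:49.762 [DEBUG] worker.main: Socket connection closed          ░
2024-01-15 00:00:54.138 [INFO] db.pool: Rate limit applied to client [req_id=62░
2024-01-15 00:00:54.153 [WARN] queue.consumer: SSL certificate validated       ░
2024-01-15 00:00:55.132 [INFO] queue.consumer: Index rebuild in progress       ░
                                                                               ░
                                                                               ░
                                                                               ░
                                                                               ░
                                                                               ░
                                                                               ░
                                                                               ░
                                                                               ▼


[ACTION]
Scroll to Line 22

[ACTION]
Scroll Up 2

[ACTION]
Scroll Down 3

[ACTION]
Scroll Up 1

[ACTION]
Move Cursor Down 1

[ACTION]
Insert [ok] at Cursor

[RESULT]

2024-01-15 00:00:05.103 [INFO] net.socket: SSL certificate validated [client=86▲
ok█024-01-15 00:00:05.182 [INFO] auth.jwt: Rate limit applied to client [client█
2024-01-15 00:00:08.363 [DEBUG] cache.redis: Authentication token refreshed    ░
2024-01-15 00:00:09.645 [INFO] auth.jwt: Timeout waiting for response          ░
2024-01-15 00:00:09.328 [WARN] db.pool: Worker thread started                  ░
2024-01-15 00:00:14.669 [WARN] cache.redis: Authentication token refreshed     ░
2024-01-15 00:00:16.685 [WARN] net.socket: Heartbeat received from peer        ░
2024-01-15 00:00:18.875 [INFO] auth.jwt: Memory usage at threshold             ░
2024-01-15 00:00:19.595 [DEBUG] http.server: Socket connection closed          ░
2024-01-15 00:00:24.979 [INFO] cache.redis: Index rebuild in progress          ░
2024-01-15 00:00:25.679 [INFO] queue.consumer: Index rebuild in progress [clien░
2024-01-15 00:00:29.824 [INFO] http.server: Authentication token refreshed     ░
2024-01-15 00:00:33.352 [INFO] cache.redis: Memory usage at threshold          ░
2024-01-15 00:00:38.400 [INFO] api.handler: Connection established to database ░
2024-01-15 00:00:41.926 [ERROR] db.pool: Garbage collection triggered [duration░
2024-01-15 00:00:44.835 [WARN] api.handler: Index rebuild in progress [client=6░
2024-01-15 00:00:44.702 [WARN] worker.main: Request processed successfully [dur░
2024-01-15 00:00:47.649 [WARN] cache.redis: Configuration loaded from disk     ░
2024-01-15 00:00:47.323 [INFO] queue.consumer: Request processed successfully [░
2024-01-15 00:00:49.762 [DEBUG] worker.main: Socket connection closed          ░
2024-01-15 00:00:54.138 [INFO] db.pool: Rate limit applied to client [req_id=62░
2024-01-15 00:00:54.153 [WARN] queue.consumer: SSL certificate validated       ░
2024-01-15 00:00:55.132 [INFO] queue.consumer: Index rebuild in progress       ░
                                                                               ░
                                                                               ░
                                                                               ░
                                                                               ░
                                                                               ░
                                                                               ░
                                                                               ░
                                                                               ▼


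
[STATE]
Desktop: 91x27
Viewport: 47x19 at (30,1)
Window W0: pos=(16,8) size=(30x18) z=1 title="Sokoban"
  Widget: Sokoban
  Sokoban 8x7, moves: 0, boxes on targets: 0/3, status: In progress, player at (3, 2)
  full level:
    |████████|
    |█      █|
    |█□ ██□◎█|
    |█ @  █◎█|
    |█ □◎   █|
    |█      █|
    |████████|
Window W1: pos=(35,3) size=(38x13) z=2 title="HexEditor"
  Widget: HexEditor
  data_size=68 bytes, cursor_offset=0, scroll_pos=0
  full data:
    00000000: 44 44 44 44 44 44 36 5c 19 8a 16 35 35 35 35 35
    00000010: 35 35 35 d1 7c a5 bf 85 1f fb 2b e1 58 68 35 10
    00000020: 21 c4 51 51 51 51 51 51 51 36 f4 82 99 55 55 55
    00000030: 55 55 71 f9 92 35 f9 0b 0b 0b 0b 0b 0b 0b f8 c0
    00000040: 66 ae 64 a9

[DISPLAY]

                                               
                                               
     ┏━━━━━━━━━━━━━━━━━━━━━━━━━━━━━━━━━━━━┓    
     ┃ HexEditor                          ┃    
     ┠────────────────────────────────────┨    
     ┃00000000  44 44 44 44 44 44 36 5c  1┃    
     ┃00000010  35 35 35 d1 7c a5 bf 85  1┃    
━━━━━┃00000020  21 c4 51 51 51 51 51 51  5┃    
     ┃00000030  55 55 71 f9 92 35 f9 0b  0┃    
─────┃00000040  66 ae 64 a9               ┃    
     ┃                                    ┃    
     ┃                                    ┃    
     ┃                                    ┃    
     ┃                                    ┃    
     ┗━━━━━━━━━━━━━━━━━━━━━━━━━━━━━━━━━━━━┛    
               ┃                               
               ┃                               
               ┃                               
               ┃                               


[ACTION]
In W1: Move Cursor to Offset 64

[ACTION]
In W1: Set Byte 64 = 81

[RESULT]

                                               
                                               
     ┏━━━━━━━━━━━━━━━━━━━━━━━━━━━━━━━━━━━━┓    
     ┃ HexEditor                          ┃    
     ┠────────────────────────────────────┨    
     ┃00000000  44 44 44 44 44 44 36 5c  1┃    
     ┃00000010  35 35 35 d1 7c a5 bf 85  1┃    
━━━━━┃00000020  21 c4 51 51 51 51 51 51  5┃    
     ┃00000030  55 55 71 f9 92 35 f9 0b  0┃    
─────┃00000040  81 ae 64 a9               ┃    
     ┃                                    ┃    
     ┃                                    ┃    
     ┃                                    ┃    
     ┃                                    ┃    
     ┗━━━━━━━━━━━━━━━━━━━━━━━━━━━━━━━━━━━━┛    
               ┃                               
               ┃                               
               ┃                               
               ┃                               


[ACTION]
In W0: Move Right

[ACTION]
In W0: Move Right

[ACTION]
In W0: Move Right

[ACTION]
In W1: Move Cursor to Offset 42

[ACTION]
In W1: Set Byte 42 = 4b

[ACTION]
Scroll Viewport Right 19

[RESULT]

                                               
                                               
━━━━━━━━━━━━━━━━━━━━━━━━━━━━┓                  
or                          ┃                  
────────────────────────────┨                  
  44 44 44 44 44 44 36 5c  1┃                  
  35 35 35 d1 7c a5 bf 85  1┃                  
  21 c4 51 51 51 51 51 51  5┃                  
  55 55 71 f9 92 35 f9 0b  0┃                  
  81 ae 64 a9               ┃                  
                            ┃                  
                            ┃                  
                            ┃                  
                            ┃                  
━━━━━━━━━━━━━━━━━━━━━━━━━━━━┛                  
 ┃                                             
 ┃                                             
 ┃                                             
 ┃                                             


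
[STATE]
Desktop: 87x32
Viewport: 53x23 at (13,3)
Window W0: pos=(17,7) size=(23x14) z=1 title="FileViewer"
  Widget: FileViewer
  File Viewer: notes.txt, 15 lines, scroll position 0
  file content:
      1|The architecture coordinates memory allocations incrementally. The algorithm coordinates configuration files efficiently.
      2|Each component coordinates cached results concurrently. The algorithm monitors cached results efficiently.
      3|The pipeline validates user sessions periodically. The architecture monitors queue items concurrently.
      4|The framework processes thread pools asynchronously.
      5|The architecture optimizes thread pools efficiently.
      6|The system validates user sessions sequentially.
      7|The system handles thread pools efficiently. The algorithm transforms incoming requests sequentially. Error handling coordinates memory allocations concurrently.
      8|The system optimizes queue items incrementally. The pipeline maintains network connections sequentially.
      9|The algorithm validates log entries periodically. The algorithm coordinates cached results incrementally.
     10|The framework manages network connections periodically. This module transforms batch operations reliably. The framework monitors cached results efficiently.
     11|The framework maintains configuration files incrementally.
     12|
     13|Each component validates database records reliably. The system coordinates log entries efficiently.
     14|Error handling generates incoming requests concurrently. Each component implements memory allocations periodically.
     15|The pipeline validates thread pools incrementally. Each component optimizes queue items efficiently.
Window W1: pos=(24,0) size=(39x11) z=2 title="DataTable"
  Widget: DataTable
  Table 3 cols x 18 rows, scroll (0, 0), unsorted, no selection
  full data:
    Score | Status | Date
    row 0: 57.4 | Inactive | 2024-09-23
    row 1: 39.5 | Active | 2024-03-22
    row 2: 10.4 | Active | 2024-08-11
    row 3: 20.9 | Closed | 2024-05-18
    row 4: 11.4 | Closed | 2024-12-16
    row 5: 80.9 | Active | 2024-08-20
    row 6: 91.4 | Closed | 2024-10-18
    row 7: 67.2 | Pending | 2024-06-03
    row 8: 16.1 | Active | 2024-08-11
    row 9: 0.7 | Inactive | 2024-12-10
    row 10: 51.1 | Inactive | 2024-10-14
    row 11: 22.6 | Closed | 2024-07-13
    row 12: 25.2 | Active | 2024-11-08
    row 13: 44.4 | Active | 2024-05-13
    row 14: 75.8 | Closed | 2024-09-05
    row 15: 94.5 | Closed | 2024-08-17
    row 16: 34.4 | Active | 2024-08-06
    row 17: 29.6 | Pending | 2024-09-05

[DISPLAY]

           ┃Score│Status  │Date                  ┃   
           ┃─────┼────────┼──────────            ┃   
           ┃57.4 │Inactive│2024-09-23            ┃   
           ┃39.5 │Active  │2024-03-22            ┃   
    ┏━━━━━━┃10.4 │Active  │2024-08-11            ┃   
    ┃ FileV┃20.9 │Closed  │2024-05-18            ┃   
    ┠──────┃11.4 │Closed  │2024-12-16            ┃   
    ┃The ar┗━━━━━━━━━━━━━━━━━━━━━━━━━━━━━━━━━━━━━┛   
    ┃Each component coord█┃                          
    ┃The pipeline validat░┃                          
    ┃The framework proces░┃                          
    ┃The architecture opt░┃                          
    ┃The system validates░┃                          
    ┃The system handles t░┃                          
    ┃The system optimizes░┃                          
    ┃The algorithm valida░┃                          
    ┃The framework manage▼┃                          
    ┗━━━━━━━━━━━━━━━━━━━━━┛                          
                                                     
                                                     
                                                     
                                                     
                                                     


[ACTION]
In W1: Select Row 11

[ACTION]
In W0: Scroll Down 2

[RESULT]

           ┃Score│Status  │Date                  ┃   
           ┃─────┼────────┼──────────            ┃   
           ┃57.4 │Inactive│2024-09-23            ┃   
           ┃39.5 │Active  │2024-03-22            ┃   
    ┏━━━━━━┃10.4 │Active  │2024-08-11            ┃   
    ┃ FileV┃20.9 │Closed  │2024-05-18            ┃   
    ┠──────┃11.4 │Closed  │2024-12-16            ┃   
    ┃The pi┗━━━━━━━━━━━━━━━━━━━━━━━━━━━━━━━━━━━━━┛   
    ┃The framework proces░┃                          
    ┃The architecture opt░┃                          
    ┃The system validates░┃                          
    ┃The system handles t█┃                          
    ┃The system optimizes░┃                          
    ┃The algorithm valida░┃                          
    ┃The framework manage░┃                          
    ┃The framework mainta░┃                          
    ┃                    ▼┃                          
    ┗━━━━━━━━━━━━━━━━━━━━━┛                          
                                                     
                                                     
                                                     
                                                     
                                                     
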